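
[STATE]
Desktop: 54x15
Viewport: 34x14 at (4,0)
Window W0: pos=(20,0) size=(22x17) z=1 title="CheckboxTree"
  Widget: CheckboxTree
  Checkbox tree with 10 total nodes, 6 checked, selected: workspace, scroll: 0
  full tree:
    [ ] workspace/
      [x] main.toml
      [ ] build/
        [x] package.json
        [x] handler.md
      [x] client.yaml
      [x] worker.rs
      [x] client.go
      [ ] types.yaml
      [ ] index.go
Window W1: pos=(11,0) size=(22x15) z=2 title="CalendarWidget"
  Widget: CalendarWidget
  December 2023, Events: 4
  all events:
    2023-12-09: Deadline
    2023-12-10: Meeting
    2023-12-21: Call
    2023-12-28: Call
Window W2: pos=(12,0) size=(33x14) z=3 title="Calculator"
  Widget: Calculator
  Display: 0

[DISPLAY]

       ┏┏━━━━━━━━━━━━━━━━━━━━━━━━━
       ┃┃ Calculator              
       ┠┠─────────────────────────
       ┃┃                         
       ┃┃┌───┬───┬───┬───┐        
       ┃┃│ 7 │ 8 │ 9 │ ÷ │        
       ┃┃├───┼───┼───┼───┤        
       ┃┃│ 4 │ 5 │ 6 │ × │        
       ┃┃├───┼───┼───┼───┤        
       ┃┃│ 1 │ 2 │ 3 │ - │        
       ┃┃├───┼───┼───┼───┤        
       ┃┃│ 0 │ . │ = │ + │        
       ┃┃└───┴───┴───┴───┘        
       ┃┗━━━━━━━━━━━━━━━━━━━━━━━━━


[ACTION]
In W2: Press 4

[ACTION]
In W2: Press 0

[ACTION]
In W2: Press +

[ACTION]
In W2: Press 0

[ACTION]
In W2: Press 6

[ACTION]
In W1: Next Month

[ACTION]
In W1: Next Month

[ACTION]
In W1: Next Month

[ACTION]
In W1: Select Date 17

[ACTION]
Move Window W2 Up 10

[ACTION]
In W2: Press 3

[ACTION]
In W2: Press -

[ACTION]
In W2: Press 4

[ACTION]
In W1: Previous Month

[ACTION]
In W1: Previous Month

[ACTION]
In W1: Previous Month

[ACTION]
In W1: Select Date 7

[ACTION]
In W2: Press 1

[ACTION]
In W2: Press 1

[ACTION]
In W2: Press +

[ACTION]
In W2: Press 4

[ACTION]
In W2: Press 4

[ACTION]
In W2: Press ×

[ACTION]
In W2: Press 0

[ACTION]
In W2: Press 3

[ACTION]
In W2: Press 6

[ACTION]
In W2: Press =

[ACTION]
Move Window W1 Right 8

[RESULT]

        ┏━━━━━━━━━━━━━━━━━━━━━━━━━
        ┃ Calculator              
        ┠─────────────────────────
        ┃                         
        ┃┌───┬───┬───┬───┐        
        ┃│ 7 │ 8 │ 9 │ ÷ │        
        ┃├───┼───┼───┼───┤        
        ┃│ 4 │ 5 │ 6 │ × │        
        ┃├───┼───┼───┼───┤        
        ┃│ 1 │ 2 │ 3 │ - │        
        ┃├───┼───┼───┼───┤        
        ┃│ 0 │ . │ = │ + │        
        ┃└───┴───┴───┴───┘        
        ┗━━━━━━━━━━━━━━━━━━━━━━━━━


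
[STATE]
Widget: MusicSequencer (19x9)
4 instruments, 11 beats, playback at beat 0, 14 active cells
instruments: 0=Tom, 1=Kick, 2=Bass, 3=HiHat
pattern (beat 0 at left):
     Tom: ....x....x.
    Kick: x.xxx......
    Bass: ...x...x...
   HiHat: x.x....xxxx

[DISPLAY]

      ▼1234567890  
   Tom····█····█·  
  Kick█·███······  
  Bass···█···█···  
 HiHat█·█····████  
                   
                   
                   
                   


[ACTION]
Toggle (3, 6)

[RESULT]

      ▼1234567890  
   Tom····█····█·  
  Kick█·███······  
  Bass···█···█···  
 HiHat█·█···█████  
                   
                   
                   
                   


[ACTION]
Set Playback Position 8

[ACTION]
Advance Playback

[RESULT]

      012345678▼0  
   Tom····█····█·  
  Kick█·███······  
  Bass···█···█···  
 HiHat█·█···█████  
                   
                   
                   
                   


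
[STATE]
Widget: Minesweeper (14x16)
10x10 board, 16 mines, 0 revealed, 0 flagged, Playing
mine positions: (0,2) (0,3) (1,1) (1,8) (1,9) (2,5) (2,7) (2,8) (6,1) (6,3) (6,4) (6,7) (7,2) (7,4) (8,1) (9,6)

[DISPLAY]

■■■■■■■■■■    
■■■■■■■■■■    
■■■■■■■■■■    
■■■■■■■■■■    
■■■■■■■■■■    
■■■■■■■■■■    
■■■■■■■■■■    
■■■■■■■■■■    
■■■■■■■■■■    
■■■■■■■■■■    
              
              
              
              
              
              


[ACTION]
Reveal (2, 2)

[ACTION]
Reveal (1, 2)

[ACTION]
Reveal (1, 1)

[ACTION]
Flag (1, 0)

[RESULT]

■■✹✹■■■■■■    
■✹3■■■■■✹✹    
■■1■■✹■✹✹■    
■■■■■■■■■■    
■■■■■■■■■■    
■■■■■■■■■■    
■✹■✹✹■■✹■■    
■■✹■✹■■■■■    
■✹■■■■■■■■    
■■■■■■✹■■■    
              
              
              
              
              
              


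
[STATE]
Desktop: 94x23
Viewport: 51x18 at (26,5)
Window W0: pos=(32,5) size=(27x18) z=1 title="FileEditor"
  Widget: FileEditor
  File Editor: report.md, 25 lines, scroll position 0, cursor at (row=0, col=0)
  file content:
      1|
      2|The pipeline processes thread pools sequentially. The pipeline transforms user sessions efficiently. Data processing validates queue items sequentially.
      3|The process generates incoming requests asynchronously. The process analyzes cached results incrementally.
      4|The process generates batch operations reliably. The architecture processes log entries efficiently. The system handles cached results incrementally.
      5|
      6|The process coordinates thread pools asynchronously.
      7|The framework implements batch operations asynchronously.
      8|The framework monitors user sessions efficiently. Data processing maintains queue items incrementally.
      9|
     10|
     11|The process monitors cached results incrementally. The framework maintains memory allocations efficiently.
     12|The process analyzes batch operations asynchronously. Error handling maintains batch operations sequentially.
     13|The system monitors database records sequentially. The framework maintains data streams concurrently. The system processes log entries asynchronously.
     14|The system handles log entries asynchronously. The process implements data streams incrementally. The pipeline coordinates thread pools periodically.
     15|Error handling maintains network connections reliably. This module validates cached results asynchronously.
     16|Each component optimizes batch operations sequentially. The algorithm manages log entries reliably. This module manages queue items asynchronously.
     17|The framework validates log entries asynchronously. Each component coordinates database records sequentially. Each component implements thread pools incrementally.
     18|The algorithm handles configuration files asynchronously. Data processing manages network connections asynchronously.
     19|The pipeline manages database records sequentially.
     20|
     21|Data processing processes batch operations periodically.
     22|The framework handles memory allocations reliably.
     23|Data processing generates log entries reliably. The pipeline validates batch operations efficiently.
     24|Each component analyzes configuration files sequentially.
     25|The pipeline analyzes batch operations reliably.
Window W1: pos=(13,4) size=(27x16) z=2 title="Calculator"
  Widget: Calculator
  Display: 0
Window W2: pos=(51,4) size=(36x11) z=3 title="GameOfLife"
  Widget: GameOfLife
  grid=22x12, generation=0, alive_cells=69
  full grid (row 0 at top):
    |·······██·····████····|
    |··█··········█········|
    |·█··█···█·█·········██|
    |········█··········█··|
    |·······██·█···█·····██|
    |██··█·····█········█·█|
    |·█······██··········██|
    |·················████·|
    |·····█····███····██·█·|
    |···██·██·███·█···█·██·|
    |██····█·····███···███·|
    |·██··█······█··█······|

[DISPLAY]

             ┃━━━━━━━━━━━┃ GameOfLife              
─────────────┨itor       ┠─────────────────────────
            0┃───────────┃Gen: 0                   
┬───┐        ┃           ┃········█··········█··   
│ ÷ │        ┃eline proce┃·······██·█···█·····██   
┼───┤        ┃cess genera┃██··█·····█········█·█   
│ × │        ┃cess genera┃·█······██··········██   
┼───┤        ┃           ┃·················████·   
│ - │        ┃cess coordi┃·····█····███····██·█·   
┼───┤        ┃mework impl┗━━━━━━━━━━━━━━━━━━━━━━━━━
│ + │        ┃mework monitors u░┃                  
┼───┤        ┃                 ░┃                  
│ M+│        ┃                 ░┃                  
┴───┘        ┃cess monitors cac░┃                  
━━━━━━━━━━━━━┛cess analyzes bat░┃                  
      ┃The system monitors data░┃                  
      ┃The system handles log e▼┃                  
      ┗━━━━━━━━━━━━━━━━━━━━━━━━━┛                  


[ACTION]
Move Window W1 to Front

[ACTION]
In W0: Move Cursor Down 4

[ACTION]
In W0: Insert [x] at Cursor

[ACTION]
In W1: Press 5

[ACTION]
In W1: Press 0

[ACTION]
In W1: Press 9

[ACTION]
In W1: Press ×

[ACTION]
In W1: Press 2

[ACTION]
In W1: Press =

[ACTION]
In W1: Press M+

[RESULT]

             ┃━━━━━━━━━━━┃ GameOfLife              
─────────────┨itor       ┠─────────────────────────
         1018┃───────────┃Gen: 0                   
┬───┐        ┃           ┃········█··········█··   
│ ÷ │        ┃eline proce┃·······██·█···█·····██   
┼───┤        ┃cess genera┃██··█·····█········█·█   
│ × │        ┃cess genera┃·█······██··········██   
┼───┤        ┃           ┃·················████·   
│ - │        ┃cess coordi┃·····█····███····██·█·   
┼───┤        ┃mework impl┗━━━━━━━━━━━━━━━━━━━━━━━━━
│ + │        ┃mework monitors u░┃                  
┼───┤        ┃                 ░┃                  
│ M+│        ┃                 ░┃                  
┴───┘        ┃cess monitors cac░┃                  
━━━━━━━━━━━━━┛cess analyzes bat░┃                  
      ┃The system monitors data░┃                  
      ┃The system handles log e▼┃                  
      ┗━━━━━━━━━━━━━━━━━━━━━━━━━┛                  


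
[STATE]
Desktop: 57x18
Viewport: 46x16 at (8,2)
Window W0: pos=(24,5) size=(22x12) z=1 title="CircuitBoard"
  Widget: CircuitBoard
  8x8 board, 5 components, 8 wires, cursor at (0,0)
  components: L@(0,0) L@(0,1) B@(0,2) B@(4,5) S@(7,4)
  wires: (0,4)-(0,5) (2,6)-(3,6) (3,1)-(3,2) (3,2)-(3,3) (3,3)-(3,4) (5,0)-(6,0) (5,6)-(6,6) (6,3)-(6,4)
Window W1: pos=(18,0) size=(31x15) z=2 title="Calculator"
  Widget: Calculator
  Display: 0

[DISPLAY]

          ┠─────────────────────────────┨     
          ┃                            0┃     
          ┃┌───┬───┬───┬───┐            ┃     
          ┃│ 7 │ 8 │ 9 │ ÷ │            ┃     
          ┃├───┼───┼───┼───┤            ┃     
          ┃│ 4 │ 5 │ 6 │ × │            ┃     
          ┃├───┼───┼───┼───┤            ┃     
          ┃│ 1 │ 2 │ 3 │ - │            ┃     
          ┃├───┼───┼───┼───┤            ┃     
          ┃│ 0 │ . │ = │ + │            ┃     
          ┃├───┼───┼───┼───┤            ┃     
          ┃│ C │ MC│ MR│ M+│            ┃     
          ┗━━━━━━━━━━━━━━━━━━━━━━━━━━━━━┛     
                ┃3       · ─ · ─ · ─ ┃        
                ┗━━━━━━━━━━━━━━━━━━━━┛        
                                              


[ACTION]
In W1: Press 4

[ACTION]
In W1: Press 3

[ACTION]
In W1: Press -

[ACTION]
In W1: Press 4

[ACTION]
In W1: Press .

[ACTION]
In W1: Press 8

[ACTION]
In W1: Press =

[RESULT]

          ┠─────────────────────────────┨     
          ┃                         38.2┃     
          ┃┌───┬───┬───┬───┐            ┃     
          ┃│ 7 │ 8 │ 9 │ ÷ │            ┃     
          ┃├───┼───┼───┼───┤            ┃     
          ┃│ 4 │ 5 │ 6 │ × │            ┃     
          ┃├───┼───┼───┼───┤            ┃     
          ┃│ 1 │ 2 │ 3 │ - │            ┃     
          ┃├───┼───┼───┼───┤            ┃     
          ┃│ 0 │ . │ = │ + │            ┃     
          ┃├───┼───┼───┼───┤            ┃     
          ┃│ C │ MC│ MR│ M+│            ┃     
          ┗━━━━━━━━━━━━━━━━━━━━━━━━━━━━━┛     
                ┃3       · ─ · ─ · ─ ┃        
                ┗━━━━━━━━━━━━━━━━━━━━┛        
                                              


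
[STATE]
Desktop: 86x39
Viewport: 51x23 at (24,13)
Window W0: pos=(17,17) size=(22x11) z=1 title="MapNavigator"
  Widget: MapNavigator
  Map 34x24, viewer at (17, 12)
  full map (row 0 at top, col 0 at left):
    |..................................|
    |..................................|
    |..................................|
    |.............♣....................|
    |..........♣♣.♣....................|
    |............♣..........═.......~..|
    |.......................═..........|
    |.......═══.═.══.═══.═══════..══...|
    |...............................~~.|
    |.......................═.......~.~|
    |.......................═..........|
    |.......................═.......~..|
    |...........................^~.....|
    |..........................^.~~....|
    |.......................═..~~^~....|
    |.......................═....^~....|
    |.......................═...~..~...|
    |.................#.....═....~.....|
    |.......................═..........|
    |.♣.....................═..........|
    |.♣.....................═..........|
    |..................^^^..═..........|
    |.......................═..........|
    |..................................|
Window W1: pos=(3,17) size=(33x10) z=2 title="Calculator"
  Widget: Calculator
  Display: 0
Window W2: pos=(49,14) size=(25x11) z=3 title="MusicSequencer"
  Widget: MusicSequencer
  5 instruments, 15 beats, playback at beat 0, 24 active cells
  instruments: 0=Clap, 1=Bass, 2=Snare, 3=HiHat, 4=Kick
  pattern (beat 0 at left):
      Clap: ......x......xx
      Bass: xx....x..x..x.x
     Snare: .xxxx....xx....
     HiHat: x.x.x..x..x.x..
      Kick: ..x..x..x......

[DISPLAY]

                                                   
                         ┏━━━━━━━━━━━━━━━━━━━━━━━┓ 
                         ┃ MusicSequencer        ┃ 
                         ┠───────────────────────┨ 
━━━━━━━━━━━┓━━┓          ┃      ▼12345678901234  ┃ 
           ┃  ┃          ┃  Clap······█······██  ┃ 
───────────┨──┨          ┃  Bass██····█··█··█·█  ┃ 
          0┃..┃          ┃ Snare·████····██····  ┃ 
           ┃..┃          ┃ HiHat█·█·█··█··█·█··  ┃ 
           ┃..┃          ┃  Kick··█··█··█······  ┃ 
           ┃..┃          ┃                       ┃ 
           ┃.^┃          ┗━━━━━━━━━━━━━━━━━━━━━━━┛ 
           ┃.~┃                                    
━━━━━━━━━━━┛..┃                                    
━━━━━━━━━━━━━━┛                                    
                                                   
                                                   
                                                   
                                                   
                                                   
                                                   
                                                   
                                                   


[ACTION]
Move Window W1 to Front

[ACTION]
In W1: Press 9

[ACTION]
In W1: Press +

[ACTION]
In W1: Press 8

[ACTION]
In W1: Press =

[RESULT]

                                                   
                         ┏━━━━━━━━━━━━━━━━━━━━━━━┓ 
                         ┃ MusicSequencer        ┃ 
                         ┠───────────────────────┨ 
━━━━━━━━━━━┓━━┓          ┃      ▼12345678901234  ┃ 
           ┃  ┃          ┃  Clap······█······██  ┃ 
───────────┨──┨          ┃  Bass██····█··█··█·█  ┃ 
         17┃..┃          ┃ Snare·████····██····  ┃ 
           ┃..┃          ┃ HiHat█·█·█··█··█·█··  ┃ 
           ┃..┃          ┃  Kick··█··█··█······  ┃ 
           ┃..┃          ┃                       ┃ 
           ┃.^┃          ┗━━━━━━━━━━━━━━━━━━━━━━━┛ 
           ┃.~┃                                    
━━━━━━━━━━━┛..┃                                    
━━━━━━━━━━━━━━┛                                    
                                                   
                                                   
                                                   
                                                   
                                                   
                                                   
                                                   
                                                   


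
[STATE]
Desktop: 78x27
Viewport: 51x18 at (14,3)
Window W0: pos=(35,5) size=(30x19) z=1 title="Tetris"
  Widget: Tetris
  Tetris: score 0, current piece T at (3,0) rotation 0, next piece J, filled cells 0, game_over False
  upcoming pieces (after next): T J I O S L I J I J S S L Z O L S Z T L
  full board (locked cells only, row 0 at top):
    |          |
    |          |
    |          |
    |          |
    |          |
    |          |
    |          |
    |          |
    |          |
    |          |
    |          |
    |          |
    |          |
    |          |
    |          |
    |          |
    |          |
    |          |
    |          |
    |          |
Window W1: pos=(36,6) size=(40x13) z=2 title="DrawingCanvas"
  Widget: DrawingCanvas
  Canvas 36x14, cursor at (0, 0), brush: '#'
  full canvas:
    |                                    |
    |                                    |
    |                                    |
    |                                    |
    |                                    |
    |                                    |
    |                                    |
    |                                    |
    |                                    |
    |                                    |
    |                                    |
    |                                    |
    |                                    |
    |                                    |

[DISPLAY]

                                                   
                                                   
                     ┏━━━━━━━━━━━━━━━━━━━━━━━━━━━━┓
                     ┃┏━━━━━━━━━━━━━━━━━━━━━━━━━━━━
                     ┠┃ DrawingCanvas              
                     ┃┠────────────────────────────
                     ┃┃+                           
                     ┃┃                            
                     ┃┃                            
                     ┃┃                            
                     ┃┃                            
                     ┃┃                            
                     ┃┃                            
                     ┃┃                            
                     ┃┃                            
                     ┃┗━━━━━━━━━━━━━━━━━━━━━━━━━━━━
                     ┃          │                 ┃
                     ┃          │                 ┃


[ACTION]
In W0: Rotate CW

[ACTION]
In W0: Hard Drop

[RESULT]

                                                   
                                                   
                     ┏━━━━━━━━━━━━━━━━━━━━━━━━━━━━┓
                     ┃┏━━━━━━━━━━━━━━━━━━━━━━━━━━━━
                     ┠┃ DrawingCanvas              
                     ┃┠────────────────────────────
                     ┃┃+                           
                     ┃┃                            
                     ┃┃                            
                     ┃┃                            
                     ┃┃                            
                     ┃┃                            
                     ┃┃                            
                     ┃┃                            
                     ┃┃                            
                     ┃┗━━━━━━━━━━━━━━━━━━━━━━━━━━━━
                     ┃          │                 ┃
                     ┃   ▒      │                 ┃


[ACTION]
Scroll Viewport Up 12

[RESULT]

                                                   
                                                   
                                                   
                                                   
                                                   
                     ┏━━━━━━━━━━━━━━━━━━━━━━━━━━━━┓
                     ┃┏━━━━━━━━━━━━━━━━━━━━━━━━━━━━
                     ┠┃ DrawingCanvas              
                     ┃┠────────────────────────────
                     ┃┃+                           
                     ┃┃                            
                     ┃┃                            
                     ┃┃                            
                     ┃┃                            
                     ┃┃                            
                     ┃┃                            
                     ┃┃                            
                     ┃┃                            


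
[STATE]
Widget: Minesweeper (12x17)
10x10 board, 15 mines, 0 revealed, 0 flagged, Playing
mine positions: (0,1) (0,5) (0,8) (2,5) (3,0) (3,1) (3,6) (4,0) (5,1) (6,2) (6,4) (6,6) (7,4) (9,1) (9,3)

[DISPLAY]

■■■■■■■■■■  
■■■■■■■■■■  
■■■■■■■■■■  
■■■■■■■■■■  
■■■■■■■■■■  
■■■■■■■■■■  
■■■■■■■■■■  
■■■■■■■■■■  
■■■■■■■■■■  
■■■■■■■■■■  
            
            
            
            
            
            
            


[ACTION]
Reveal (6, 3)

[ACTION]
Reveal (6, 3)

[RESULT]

■■■■■■■■■■  
■■■■■■■■■■  
■■■■■■■■■■  
■■■■■■■■■■  
■■■■■■■■■■  
■■■■■■■■■■  
■■■3■■■■■■  
■■■■■■■■■■  
■■■■■■■■■■  
■■■■■■■■■■  
            
            
            
            
            
            
            


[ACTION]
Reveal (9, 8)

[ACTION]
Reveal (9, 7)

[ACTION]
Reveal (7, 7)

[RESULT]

■■■■■■■■■■  
■■■■■■■111  
■■■■■■■1    
■■■■■■■1    
■■■■■■■1    
■■■■■■■1    
■■■3■■■1    
■■■■■311    
■■■■21      
■■■■1       
            
            
            
            
            
            
            


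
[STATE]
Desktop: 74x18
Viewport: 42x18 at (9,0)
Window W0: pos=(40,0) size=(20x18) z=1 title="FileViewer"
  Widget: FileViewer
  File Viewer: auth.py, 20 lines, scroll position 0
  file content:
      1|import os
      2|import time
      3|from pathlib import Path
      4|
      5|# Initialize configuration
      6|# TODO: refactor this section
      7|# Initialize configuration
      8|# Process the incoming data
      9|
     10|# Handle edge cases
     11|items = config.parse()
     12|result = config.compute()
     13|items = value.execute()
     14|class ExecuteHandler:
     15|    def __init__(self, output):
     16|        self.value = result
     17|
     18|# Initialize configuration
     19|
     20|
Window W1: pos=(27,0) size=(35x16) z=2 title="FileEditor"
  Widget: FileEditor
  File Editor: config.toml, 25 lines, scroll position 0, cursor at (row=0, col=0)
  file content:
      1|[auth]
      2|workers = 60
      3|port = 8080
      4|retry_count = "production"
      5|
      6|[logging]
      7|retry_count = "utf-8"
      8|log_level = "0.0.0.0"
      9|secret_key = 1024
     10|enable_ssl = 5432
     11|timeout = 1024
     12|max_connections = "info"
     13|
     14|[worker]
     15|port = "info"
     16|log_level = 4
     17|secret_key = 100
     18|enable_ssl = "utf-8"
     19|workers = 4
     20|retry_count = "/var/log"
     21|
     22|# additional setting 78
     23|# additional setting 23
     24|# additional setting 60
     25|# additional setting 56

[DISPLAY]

                  ┏━━━━━━━━━━━━━━━━━━━━━━━
                  ┃ FileEditor            
                  ┠───────────────────────
                  ┃█auth]                 
                  ┃workers = 60           
                  ┃port = 8080            
                  ┃retry_count = "producti
                  ┃                       
                  ┃[logging]              
                  ┃retry_count = "utf-8"  
                  ┃log_level = "0.0.0.0"  
                  ┃secret_key = 1024      
                  ┃enable_ssl = 5432      
                  ┃timeout = 1024         
                  ┃max_connections = "info
                  ┗━━━━━━━━━━━━━━━━━━━━━━━
                               ┃class Exec
                               ┗━━━━━━━━━━


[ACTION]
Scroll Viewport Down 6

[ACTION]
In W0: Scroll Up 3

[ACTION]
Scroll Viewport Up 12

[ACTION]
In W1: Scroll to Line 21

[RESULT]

                  ┏━━━━━━━━━━━━━━━━━━━━━━━
                  ┃ FileEditor            
                  ┠───────────────────────
                  ┃[worker]               
                  ┃port = "info"          
                  ┃log_level = 4          
                  ┃secret_key = 100       
                  ┃enable_ssl = "utf-8"   
                  ┃workers = 4            
                  ┃retry_count = "/var/log
                  ┃                       
                  ┃# additional setting 78
                  ┃# additional setting 23
                  ┃# additional setting 60
                  ┃# additional setting 56
                  ┗━━━━━━━━━━━━━━━━━━━━━━━
                               ┃class Exec
                               ┗━━━━━━━━━━


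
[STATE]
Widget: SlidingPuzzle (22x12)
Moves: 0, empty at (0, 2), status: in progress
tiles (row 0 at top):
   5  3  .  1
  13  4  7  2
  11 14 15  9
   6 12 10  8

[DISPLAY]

┌────┬────┬────┬────┐ 
│  5 │  3 │    │  1 │ 
├────┼────┼────┼────┤ 
│ 13 │  4 │  7 │  2 │ 
├────┼────┼────┼────┤ 
│ 11 │ 14 │ 15 │  9 │ 
├────┼────┼────┼────┤ 
│  6 │ 12 │ 10 │  8 │ 
└────┴────┴────┴────┘ 
Moves: 0              
                      
                      


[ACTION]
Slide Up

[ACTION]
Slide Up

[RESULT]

┌────┬────┬────┬────┐ 
│  5 │  3 │  7 │  1 │ 
├────┼────┼────┼────┤ 
│ 13 │  4 │ 15 │  2 │ 
├────┼────┼────┼────┤ 
│ 11 │ 14 │    │  9 │ 
├────┼────┼────┼────┤ 
│  6 │ 12 │ 10 │  8 │ 
└────┴────┴────┴────┘ 
Moves: 2              
                      
                      


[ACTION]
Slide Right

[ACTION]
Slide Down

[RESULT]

┌────┬────┬────┬────┐ 
│  5 │  3 │  7 │  1 │ 
├────┼────┼────┼────┤ 
│ 13 │    │ 15 │  2 │ 
├────┼────┼────┼────┤ 
│ 11 │  4 │ 14 │  9 │ 
├────┼────┼────┼────┤ 
│  6 │ 12 │ 10 │  8 │ 
└────┴────┴────┴────┘ 
Moves: 4              
                      
                      


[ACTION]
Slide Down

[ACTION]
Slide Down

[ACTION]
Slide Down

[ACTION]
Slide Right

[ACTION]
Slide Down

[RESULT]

┌────┬────┬────┬────┐ 
│    │  5 │  7 │  1 │ 
├────┼────┼────┼────┤ 
│ 13 │  3 │ 15 │  2 │ 
├────┼────┼────┼────┤ 
│ 11 │  4 │ 14 │  9 │ 
├────┼────┼────┼────┤ 
│  6 │ 12 │ 10 │  8 │ 
└────┴────┴────┴────┘ 
Moves: 6              
                      
                      


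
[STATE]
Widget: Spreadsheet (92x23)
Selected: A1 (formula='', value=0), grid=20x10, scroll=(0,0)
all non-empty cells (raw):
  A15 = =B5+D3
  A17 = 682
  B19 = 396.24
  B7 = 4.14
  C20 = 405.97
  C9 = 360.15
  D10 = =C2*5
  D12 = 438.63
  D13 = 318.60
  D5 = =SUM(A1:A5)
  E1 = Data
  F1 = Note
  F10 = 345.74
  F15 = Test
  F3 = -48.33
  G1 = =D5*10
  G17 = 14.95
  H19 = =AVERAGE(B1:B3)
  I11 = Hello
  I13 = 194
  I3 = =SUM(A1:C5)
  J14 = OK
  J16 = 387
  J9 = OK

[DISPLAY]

A1:                                                                                         
       A       B       C       D       E       F       G       H       I       J            
--------------------------------------------------------------------------------------------
  1      [0]       0       0       0Data    Note           0       0       0       0        
  2        0       0       0       0       0       0       0       0       0       0        
  3        0       0       0       0       0  -48.33       0       0       0       0        
  4        0       0       0       0       0       0       0       0       0       0        
  5        0       0       0       0       0       0       0       0       0       0        
  6        0       0       0       0       0       0       0       0       0       0        
  7        0    4.14       0       0       0       0       0       0       0       0        
  8        0       0       0       0       0       0       0       0       0       0        
  9        0       0  360.15       0       0       0       0       0       0OK              
 10        0       0       0       0       0  345.74       0       0       0       0        
 11        0       0       0       0       0       0       0       0Hello          0        
 12        0       0       0  438.63       0       0       0       0       0       0        
 13        0       0       0  318.60       0       0       0       0     194       0        
 14        0       0       0       0       0       0       0       0       0OK              
 15        0       0       0       0       0Test           0       0       0       0        
 16        0       0       0       0       0       0       0       0       0     387        
 17      682       0       0       0       0       0   14.95       0       0       0        
 18        0       0       0       0       0       0       0       0       0       0        
 19        0  396.24       0       0       0       0       0       0       0       0        
 20        0       0  405.97       0       0       0       0       0       0       0        


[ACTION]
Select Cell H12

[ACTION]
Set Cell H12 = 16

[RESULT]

H12: 16                                                                                     
       A       B       C       D       E       F       G       H       I       J            
--------------------------------------------------------------------------------------------
  1        0       0       0       0Data    Note           0       0       0       0        
  2        0       0       0       0       0       0       0       0       0       0        
  3        0       0       0       0       0  -48.33       0       0       0       0        
  4        0       0       0       0       0       0       0       0       0       0        
  5        0       0       0       0       0       0       0       0       0       0        
  6        0       0       0       0       0       0       0       0       0       0        
  7        0    4.14       0       0       0       0       0       0       0       0        
  8        0       0       0       0       0       0       0       0       0       0        
  9        0       0  360.15       0       0       0       0       0       0OK              
 10        0       0       0       0       0  345.74       0       0       0       0        
 11        0       0       0       0       0       0       0       0Hello          0        
 12        0       0       0  438.63       0       0       0    [16]       0       0        
 13        0       0       0  318.60       0       0       0       0     194       0        
 14        0       0       0       0       0       0       0       0       0OK              
 15        0       0       0       0       0Test           0       0       0       0        
 16        0       0       0       0       0       0       0       0       0     387        
 17      682       0       0       0       0       0   14.95       0       0       0        
 18        0       0       0       0       0       0       0       0       0       0        
 19        0  396.24       0       0       0       0       0       0       0       0        
 20        0       0  405.97       0       0       0       0       0       0       0        


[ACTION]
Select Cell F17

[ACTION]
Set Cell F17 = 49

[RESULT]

F17: 49                                                                                     
       A       B       C       D       E       F       G       H       I       J            
--------------------------------------------------------------------------------------------
  1        0       0       0       0Data    Note           0       0       0       0        
  2        0       0       0       0       0       0       0       0       0       0        
  3        0       0       0       0       0  -48.33       0       0       0       0        
  4        0       0       0       0       0       0       0       0       0       0        
  5        0       0       0       0       0       0       0       0       0       0        
  6        0       0       0       0       0       0       0       0       0       0        
  7        0    4.14       0       0       0       0       0       0       0       0        
  8        0       0       0       0       0       0       0       0       0       0        
  9        0       0  360.15       0       0       0       0       0       0OK              
 10        0       0       0       0       0  345.74       0       0       0       0        
 11        0       0       0       0       0       0       0       0Hello          0        
 12        0       0       0  438.63       0       0       0      16       0       0        
 13        0       0       0  318.60       0       0       0       0     194       0        
 14        0       0       0       0       0       0       0       0       0OK              
 15        0       0       0       0       0Test           0       0       0       0        
 16        0       0       0       0       0       0       0       0       0     387        
 17      682       0       0       0       0    [49]   14.95       0       0       0        
 18        0       0       0       0       0       0       0       0       0       0        
 19        0  396.24       0       0       0       0       0       0       0       0        
 20        0       0  405.97       0       0       0       0       0       0       0        


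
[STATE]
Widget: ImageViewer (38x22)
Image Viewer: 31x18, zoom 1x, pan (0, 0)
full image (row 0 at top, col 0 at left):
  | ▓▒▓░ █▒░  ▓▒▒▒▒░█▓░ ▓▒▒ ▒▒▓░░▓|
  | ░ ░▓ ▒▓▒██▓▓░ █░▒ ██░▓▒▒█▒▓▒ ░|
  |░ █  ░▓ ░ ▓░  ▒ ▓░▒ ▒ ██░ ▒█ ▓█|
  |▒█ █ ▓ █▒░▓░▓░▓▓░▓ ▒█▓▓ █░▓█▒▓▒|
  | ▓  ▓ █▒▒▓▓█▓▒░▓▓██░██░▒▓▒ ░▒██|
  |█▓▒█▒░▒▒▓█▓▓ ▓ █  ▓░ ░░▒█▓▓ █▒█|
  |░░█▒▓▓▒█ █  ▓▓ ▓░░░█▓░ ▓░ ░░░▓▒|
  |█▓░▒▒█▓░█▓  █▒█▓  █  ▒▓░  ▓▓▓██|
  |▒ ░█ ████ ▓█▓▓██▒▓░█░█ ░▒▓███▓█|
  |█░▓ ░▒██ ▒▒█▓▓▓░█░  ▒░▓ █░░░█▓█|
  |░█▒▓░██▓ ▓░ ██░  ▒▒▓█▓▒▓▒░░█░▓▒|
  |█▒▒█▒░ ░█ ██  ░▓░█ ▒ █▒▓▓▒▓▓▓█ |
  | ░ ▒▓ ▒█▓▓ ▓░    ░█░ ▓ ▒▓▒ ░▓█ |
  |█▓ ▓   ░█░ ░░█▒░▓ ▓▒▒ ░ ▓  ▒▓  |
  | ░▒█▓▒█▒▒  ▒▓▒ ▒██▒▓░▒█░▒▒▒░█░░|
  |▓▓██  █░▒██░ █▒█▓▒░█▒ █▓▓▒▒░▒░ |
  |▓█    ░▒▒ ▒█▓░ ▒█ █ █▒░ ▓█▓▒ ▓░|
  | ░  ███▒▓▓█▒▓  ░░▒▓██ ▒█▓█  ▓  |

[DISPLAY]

 ▓▒▓░ █▒░  ▓▒▒▒▒░█▓░ ▓▒▒ ▒▒▓░░▓       
 ░ ░▓ ▒▓▒██▓▓░ █░▒ ██░▓▒▒█▒▓▒ ░       
░ █  ░▓ ░ ▓░  ▒ ▓░▒ ▒ ██░ ▒█ ▓█       
▒█ █ ▓ █▒░▓░▓░▓▓░▓ ▒█▓▓ █░▓█▒▓▒       
 ▓  ▓ █▒▒▓▓█▓▒░▓▓██░██░▒▓▒ ░▒██       
█▓▒█▒░▒▒▓█▓▓ ▓ █  ▓░ ░░▒█▓▓ █▒█       
░░█▒▓▓▒█ █  ▓▓ ▓░░░█▓░ ▓░ ░░░▓▒       
█▓░▒▒█▓░█▓  █▒█▓  █  ▒▓░  ▓▓▓██       
▒ ░█ ████ ▓█▓▓██▒▓░█░█ ░▒▓███▓█       
█░▓ ░▒██ ▒▒█▓▓▓░█░  ▒░▓ █░░░█▓█       
░█▒▓░██▓ ▓░ ██░  ▒▒▓█▓▒▓▒░░█░▓▒       
█▒▒█▒░ ░█ ██  ░▓░█ ▒ █▒▓▓▒▓▓▓█        
 ░ ▒▓ ▒█▓▓ ▓░    ░█░ ▓ ▒▓▒ ░▓█        
█▓ ▓   ░█░ ░░█▒░▓ ▓▒▒ ░ ▓  ▒▓         
 ░▒█▓▒█▒▒  ▒▓▒ ▒██▒▓░▒█░▒▒▒░█░░       
▓▓██  █░▒██░ █▒█▓▒░█▒ █▓▓▒▒░▒░        
▓█    ░▒▒ ▒█▓░ ▒█ █ █▒░ ▓█▓▒ ▓░       
 ░  ███▒▓▓█▒▓  ░░▒▓██ ▒█▓█  ▓         
                                      
                                      
                                      
                                      


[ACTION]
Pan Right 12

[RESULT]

▒▒▒▒░█▓░ ▓▒▒ ▒▒▓░░▓                   
▓░ █░▒ ██░▓▒▒█▒▓▒ ░                   
  ▒ ▓░▒ ▒ ██░ ▒█ ▓█                   
▓░▓▓░▓ ▒█▓▓ █░▓█▒▓▒                   
▓▒░▓▓██░██░▒▓▒ ░▒██                   
 ▓ █  ▓░ ░░▒█▓▓ █▒█                   
▓▓ ▓░░░█▓░ ▓░ ░░░▓▒                   
█▒█▓  █  ▒▓░  ▓▓▓██                   
▓▓██▒▓░█░█ ░▒▓███▓█                   
▓▓▓░█░  ▒░▓ █░░░█▓█                   
██░  ▒▒▓█▓▒▓▒░░█░▓▒                   
  ░▓░█ ▒ █▒▓▓▒▓▓▓█                    
░    ░█░ ▓ ▒▓▒ ░▓█                    
░█▒░▓ ▓▒▒ ░ ▓  ▒▓                     
▓▒ ▒██▒▓░▒█░▒▒▒░█░░                   
 █▒█▓▒░█▒ █▓▓▒▒░▒░                    
▓░ ▒█ █ █▒░ ▓█▓▒ ▓░                   
▓  ░░▒▓██ ▒█▓█  ▓                     
                                      
                                      
                                      
                                      


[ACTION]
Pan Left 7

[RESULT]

 █▒░  ▓▒▒▒▒░█▓░ ▓▒▒ ▒▒▓░░▓            
 ▒▓▒██▓▓░ █░▒ ██░▓▒▒█▒▓▒ ░            
░▓ ░ ▓░  ▒ ▓░▒ ▒ ██░ ▒█ ▓█            
▓ █▒░▓░▓░▓▓░▓ ▒█▓▓ █░▓█▒▓▒            
 █▒▒▓▓█▓▒░▓▓██░██░▒▓▒ ░▒██            
░▒▒▓█▓▓ ▓ █  ▓░ ░░▒█▓▓ █▒█            
▓▒█ █  ▓▓ ▓░░░█▓░ ▓░ ░░░▓▒            
█▓░█▓  █▒█▓  █  ▒▓░  ▓▓▓██            
████ ▓█▓▓██▒▓░█░█ ░▒▓███▓█            
▒██ ▒▒█▓▓▓░█░  ▒░▓ █░░░█▓█            
██▓ ▓░ ██░  ▒▒▓█▓▒▓▒░░█░▓▒            
░ ░█ ██  ░▓░█ ▒ █▒▓▓▒▓▓▓█             
 ▒█▓▓ ▓░    ░█░ ▓ ▒▓▒ ░▓█             
  ░█░ ░░█▒░▓ ▓▒▒ ░ ▓  ▒▓              
▒█▒▒  ▒▓▒ ▒██▒▓░▒█░▒▒▒░█░░            
 █░▒██░ █▒█▓▒░█▒ █▓▓▒▒░▒░             
 ░▒▒ ▒█▓░ ▒█ █ █▒░ ▓█▓▒ ▓░            
██▒▓▓█▒▓  ░░▒▓██ ▒█▓█  ▓              
                                      
                                      
                                      
                                      


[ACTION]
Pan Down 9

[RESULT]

▒██ ▒▒█▓▓▓░█░  ▒░▓ █░░░█▓█            
██▓ ▓░ ██░  ▒▒▓█▓▒▓▒░░█░▓▒            
░ ░█ ██  ░▓░█ ▒ █▒▓▓▒▓▓▓█             
 ▒█▓▓ ▓░    ░█░ ▓ ▒▓▒ ░▓█             
  ░█░ ░░█▒░▓ ▓▒▒ ░ ▓  ▒▓              
▒█▒▒  ▒▓▒ ▒██▒▓░▒█░▒▒▒░█░░            
 █░▒██░ █▒█▓▒░█▒ █▓▓▒▒░▒░             
 ░▒▒ ▒█▓░ ▒█ █ █▒░ ▓█▓▒ ▓░            
██▒▓▓█▒▓  ░░▒▓██ ▒█▓█  ▓              
                                      
                                      
                                      
                                      
                                      
                                      
                                      
                                      
                                      
                                      
                                      
                                      
                                      


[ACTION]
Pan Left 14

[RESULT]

█░▓ ░▒██ ▒▒█▓▓▓░█░  ▒░▓ █░░░█▓█       
░█▒▓░██▓ ▓░ ██░  ▒▒▓█▓▒▓▒░░█░▓▒       
█▒▒█▒░ ░█ ██  ░▓░█ ▒ █▒▓▓▒▓▓▓█        
 ░ ▒▓ ▒█▓▓ ▓░    ░█░ ▓ ▒▓▒ ░▓█        
█▓ ▓   ░█░ ░░█▒░▓ ▓▒▒ ░ ▓  ▒▓         
 ░▒█▓▒█▒▒  ▒▓▒ ▒██▒▓░▒█░▒▒▒░█░░       
▓▓██  █░▒██░ █▒█▓▒░█▒ █▓▓▒▒░▒░        
▓█    ░▒▒ ▒█▓░ ▒█ █ █▒░ ▓█▓▒ ▓░       
 ░  ███▒▓▓█▒▓  ░░▒▓██ ▒█▓█  ▓         
                                      
                                      
                                      
                                      
                                      
                                      
                                      
                                      
                                      
                                      
                                      
                                      
                                      


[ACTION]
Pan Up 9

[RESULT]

 ▓▒▓░ █▒░  ▓▒▒▒▒░█▓░ ▓▒▒ ▒▒▓░░▓       
 ░ ░▓ ▒▓▒██▓▓░ █░▒ ██░▓▒▒█▒▓▒ ░       
░ █  ░▓ ░ ▓░  ▒ ▓░▒ ▒ ██░ ▒█ ▓█       
▒█ █ ▓ █▒░▓░▓░▓▓░▓ ▒█▓▓ █░▓█▒▓▒       
 ▓  ▓ █▒▒▓▓█▓▒░▓▓██░██░▒▓▒ ░▒██       
█▓▒█▒░▒▒▓█▓▓ ▓ █  ▓░ ░░▒█▓▓ █▒█       
░░█▒▓▓▒█ █  ▓▓ ▓░░░█▓░ ▓░ ░░░▓▒       
█▓░▒▒█▓░█▓  █▒█▓  █  ▒▓░  ▓▓▓██       
▒ ░█ ████ ▓█▓▓██▒▓░█░█ ░▒▓███▓█       
█░▓ ░▒██ ▒▒█▓▓▓░█░  ▒░▓ █░░░█▓█       
░█▒▓░██▓ ▓░ ██░  ▒▒▓█▓▒▓▒░░█░▓▒       
█▒▒█▒░ ░█ ██  ░▓░█ ▒ █▒▓▓▒▓▓▓█        
 ░ ▒▓ ▒█▓▓ ▓░    ░█░ ▓ ▒▓▒ ░▓█        
█▓ ▓   ░█░ ░░█▒░▓ ▓▒▒ ░ ▓  ▒▓         
 ░▒█▓▒█▒▒  ▒▓▒ ▒██▒▓░▒█░▒▒▒░█░░       
▓▓██  █░▒██░ █▒█▓▒░█▒ █▓▓▒▒░▒░        
▓█    ░▒▒ ▒█▓░ ▒█ █ █▒░ ▓█▓▒ ▓░       
 ░  ███▒▓▓█▒▓  ░░▒▓██ ▒█▓█  ▓         
                                      
                                      
                                      
                                      
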